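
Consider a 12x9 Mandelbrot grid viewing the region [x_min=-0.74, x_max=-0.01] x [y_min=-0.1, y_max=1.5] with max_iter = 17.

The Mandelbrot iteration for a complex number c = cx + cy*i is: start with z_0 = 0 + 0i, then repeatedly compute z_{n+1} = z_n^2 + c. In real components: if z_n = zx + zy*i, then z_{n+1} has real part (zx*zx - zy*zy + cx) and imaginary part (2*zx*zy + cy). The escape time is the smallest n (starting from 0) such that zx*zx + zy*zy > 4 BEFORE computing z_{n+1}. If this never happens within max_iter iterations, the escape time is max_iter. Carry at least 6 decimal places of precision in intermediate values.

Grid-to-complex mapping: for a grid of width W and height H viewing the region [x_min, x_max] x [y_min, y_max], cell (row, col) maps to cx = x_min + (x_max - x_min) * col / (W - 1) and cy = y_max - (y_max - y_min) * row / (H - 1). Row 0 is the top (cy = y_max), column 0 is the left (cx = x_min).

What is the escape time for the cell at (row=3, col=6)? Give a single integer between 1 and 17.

z_0 = 0 + 0i, c = -0.3418 + 0.9000i
Iter 1: z = -0.3418 + 0.9000i, |z|^2 = 0.9268
Iter 2: z = -1.0350 + 0.2847i, |z|^2 = 1.1523
Iter 3: z = 0.6483 + 0.3106i, |z|^2 = 0.5168
Iter 4: z = -0.0180 + 1.3028i, |z|^2 = 1.6975
Iter 5: z = -2.0387 + 0.8530i, |z|^2 = 4.8838
Escaped at iteration 5

Answer: 5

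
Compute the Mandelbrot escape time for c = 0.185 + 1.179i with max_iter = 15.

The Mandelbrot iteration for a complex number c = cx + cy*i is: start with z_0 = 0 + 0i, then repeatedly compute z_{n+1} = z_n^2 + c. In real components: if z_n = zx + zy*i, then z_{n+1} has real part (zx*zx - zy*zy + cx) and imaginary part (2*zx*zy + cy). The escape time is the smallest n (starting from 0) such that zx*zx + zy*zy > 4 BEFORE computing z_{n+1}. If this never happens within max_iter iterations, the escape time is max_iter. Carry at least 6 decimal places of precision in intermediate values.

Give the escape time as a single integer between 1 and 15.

z_0 = 0 + 0i, c = 0.1850 + 1.1790i
Iter 1: z = 0.1850 + 1.1790i, |z|^2 = 1.4243
Iter 2: z = -1.1708 + 1.6152i, |z|^2 = 3.9798
Iter 3: z = -1.0532 + -2.6033i, |z|^2 = 7.8862
Escaped at iteration 3

Answer: 3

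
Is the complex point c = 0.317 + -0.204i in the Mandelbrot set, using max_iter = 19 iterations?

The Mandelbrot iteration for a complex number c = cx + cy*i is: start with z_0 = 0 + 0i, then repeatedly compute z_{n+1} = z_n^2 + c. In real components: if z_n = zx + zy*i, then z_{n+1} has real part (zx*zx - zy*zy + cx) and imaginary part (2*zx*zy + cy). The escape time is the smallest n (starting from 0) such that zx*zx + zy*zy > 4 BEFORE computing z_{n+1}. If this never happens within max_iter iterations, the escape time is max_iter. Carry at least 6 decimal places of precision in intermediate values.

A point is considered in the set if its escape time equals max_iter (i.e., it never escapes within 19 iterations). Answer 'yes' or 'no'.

z_0 = 0 + 0i, c = 0.3170 + -0.2040i
Iter 1: z = 0.3170 + -0.2040i, |z|^2 = 0.1421
Iter 2: z = 0.3759 + -0.3333i, |z|^2 = 0.2524
Iter 3: z = 0.3472 + -0.4546i, |z|^2 = 0.3272
Iter 4: z = 0.2309 + -0.5196i, |z|^2 = 0.3233
Iter 5: z = 0.1003 + -0.4439i, |z|^2 = 0.2071
Iter 6: z = 0.1300 + -0.2930i, |z|^2 = 0.1028
Iter 7: z = 0.2480 + -0.2802i, |z|^2 = 0.1400
Iter 8: z = 0.3000 + -0.3430i, |z|^2 = 0.2076
Iter 9: z = 0.2894 + -0.4098i, |z|^2 = 0.2517
Iter 10: z = 0.2328 + -0.4412i, |z|^2 = 0.2488
Iter 11: z = 0.1766 + -0.4094i, |z|^2 = 0.1988
Iter 12: z = 0.1806 + -0.3486i, |z|^2 = 0.1541
Iter 13: z = 0.2281 + -0.3299i, |z|^2 = 0.1608
Iter 14: z = 0.2602 + -0.3545i, |z|^2 = 0.1934
Iter 15: z = 0.2590 + -0.3885i, |z|^2 = 0.2180
Iter 16: z = 0.2332 + -0.4053i, |z|^2 = 0.2186
Iter 17: z = 0.2071 + -0.3930i, |z|^2 = 0.1974
Iter 18: z = 0.2054 + -0.3668i, |z|^2 = 0.1768
Did not escape in 19 iterations → in set

Answer: yes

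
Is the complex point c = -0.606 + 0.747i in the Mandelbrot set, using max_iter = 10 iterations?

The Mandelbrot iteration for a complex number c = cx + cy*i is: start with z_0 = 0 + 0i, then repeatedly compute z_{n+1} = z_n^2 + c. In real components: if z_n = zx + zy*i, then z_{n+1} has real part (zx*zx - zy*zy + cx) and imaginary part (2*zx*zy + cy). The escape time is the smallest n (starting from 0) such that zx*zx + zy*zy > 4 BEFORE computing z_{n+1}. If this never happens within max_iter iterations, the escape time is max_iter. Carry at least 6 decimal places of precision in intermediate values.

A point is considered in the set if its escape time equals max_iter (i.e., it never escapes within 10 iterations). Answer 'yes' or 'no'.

z_0 = 0 + 0i, c = -0.6060 + 0.7470i
Iter 1: z = -0.6060 + 0.7470i, |z|^2 = 0.9252
Iter 2: z = -0.7968 + -0.1584i, |z|^2 = 0.6599
Iter 3: z = 0.0038 + 0.9994i, |z|^2 = 0.9987
Iter 4: z = -1.6047 + 0.7545i, |z|^2 = 3.1444
Iter 5: z = 1.3998 + -1.6746i, |z|^2 = 4.7636
Escaped at iteration 5

Answer: no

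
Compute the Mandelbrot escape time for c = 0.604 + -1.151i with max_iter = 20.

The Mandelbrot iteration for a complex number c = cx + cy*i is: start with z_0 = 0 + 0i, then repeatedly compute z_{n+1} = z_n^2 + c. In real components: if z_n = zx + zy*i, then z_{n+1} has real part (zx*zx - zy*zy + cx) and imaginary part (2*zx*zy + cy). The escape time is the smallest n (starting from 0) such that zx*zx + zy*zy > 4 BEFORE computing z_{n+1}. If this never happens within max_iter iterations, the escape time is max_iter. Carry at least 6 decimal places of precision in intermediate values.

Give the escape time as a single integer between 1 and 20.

z_0 = 0 + 0i, c = 0.6040 + -1.1510i
Iter 1: z = 0.6040 + -1.1510i, |z|^2 = 1.6896
Iter 2: z = -0.3560 + -2.5414i, |z|^2 = 6.5855
Escaped at iteration 2

Answer: 2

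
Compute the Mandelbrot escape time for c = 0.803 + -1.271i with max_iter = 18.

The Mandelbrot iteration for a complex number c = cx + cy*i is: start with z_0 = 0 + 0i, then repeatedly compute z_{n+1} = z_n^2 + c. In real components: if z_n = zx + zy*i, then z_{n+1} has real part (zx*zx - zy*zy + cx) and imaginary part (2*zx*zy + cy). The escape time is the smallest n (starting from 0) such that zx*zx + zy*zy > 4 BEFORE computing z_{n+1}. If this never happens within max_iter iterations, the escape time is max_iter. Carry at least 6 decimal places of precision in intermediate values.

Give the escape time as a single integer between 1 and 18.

z_0 = 0 + 0i, c = 0.8030 + -1.2710i
Iter 1: z = 0.8030 + -1.2710i, |z|^2 = 2.2602
Iter 2: z = -0.1676 + -3.3122i, |z|^2 = 10.9989
Escaped at iteration 2

Answer: 2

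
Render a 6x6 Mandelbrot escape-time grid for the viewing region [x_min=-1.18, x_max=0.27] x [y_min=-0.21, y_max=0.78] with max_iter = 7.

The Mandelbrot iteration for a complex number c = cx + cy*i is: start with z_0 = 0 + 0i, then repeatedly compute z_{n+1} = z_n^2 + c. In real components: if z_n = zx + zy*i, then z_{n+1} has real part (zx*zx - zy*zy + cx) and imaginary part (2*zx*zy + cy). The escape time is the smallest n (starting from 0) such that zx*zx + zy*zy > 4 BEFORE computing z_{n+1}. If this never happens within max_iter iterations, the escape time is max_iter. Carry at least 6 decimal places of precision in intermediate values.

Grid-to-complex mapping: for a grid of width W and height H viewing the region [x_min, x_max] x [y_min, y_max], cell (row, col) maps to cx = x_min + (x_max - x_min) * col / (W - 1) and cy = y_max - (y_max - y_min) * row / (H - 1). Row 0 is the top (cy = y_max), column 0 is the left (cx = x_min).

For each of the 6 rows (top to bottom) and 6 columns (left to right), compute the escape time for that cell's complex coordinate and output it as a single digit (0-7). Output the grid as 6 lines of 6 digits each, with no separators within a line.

(row=0, col=0): c = -1.1800 + 0.7800i → escape time 3
(row=0, col=1): c = -0.8900 + 0.7800i → escape time 4
(row=0, col=2): c = -0.6000 + 0.7800i → escape time 5
(row=0, col=3): c = -0.3100 + 0.7800i → escape time 7
(row=0, col=4): c = -0.0200 + 0.7800i → escape time 7
(row=0, col=5): c = 0.2700 + 0.7800i → escape time 5
(row=1, col=0): c = -1.1800 + 0.5820i → escape time 4
(row=1, col=1): c = -0.8900 + 0.5820i → escape time 5
(row=1, col=2): c = -0.6000 + 0.5820i → escape time 7
(row=1, col=3): c = -0.3100 + 0.5820i → escape time 7
(row=1, col=4): c = -0.0200 + 0.5820i → escape time 7
(row=1, col=5): c = 0.2700 + 0.5820i → escape time 7
(row=2, col=0): c = -1.1800 + 0.3840i → escape time 7
(row=2, col=1): c = -0.8900 + 0.3840i → escape time 7
(row=2, col=2): c = -0.6000 + 0.3840i → escape time 7
(row=2, col=3): c = -0.3100 + 0.3840i → escape time 7
(row=2, col=4): c = -0.0200 + 0.3840i → escape time 7
(row=2, col=5): c = 0.2700 + 0.3840i → escape time 7
(row=3, col=0): c = -1.1800 + 0.1860i → escape time 7
(row=3, col=1): c = -0.8900 + 0.1860i → escape time 7
(row=3, col=2): c = -0.6000 + 0.1860i → escape time 7
(row=3, col=3): c = -0.3100 + 0.1860i → escape time 7
(row=3, col=4): c = -0.0200 + 0.1860i → escape time 7
(row=3, col=5): c = 0.2700 + 0.1860i → escape time 7
(row=4, col=0): c = -1.1800 + -0.0120i → escape time 7
(row=4, col=1): c = -0.8900 + -0.0120i → escape time 7
(row=4, col=2): c = -0.6000 + -0.0120i → escape time 7
(row=4, col=3): c = -0.3100 + -0.0120i → escape time 7
(row=4, col=4): c = -0.0200 + -0.0120i → escape time 7
(row=4, col=5): c = 0.2700 + -0.0120i → escape time 7
(row=5, col=0): c = -1.1800 + -0.2100i → escape time 7
(row=5, col=1): c = -0.8900 + -0.2100i → escape time 7
(row=5, col=2): c = -0.6000 + -0.2100i → escape time 7
(row=5, col=3): c = -0.3100 + -0.2100i → escape time 7
(row=5, col=4): c = -0.0200 + -0.2100i → escape time 7
(row=5, col=5): c = 0.2700 + -0.2100i → escape time 7

Answer: 345775
457777
777777
777777
777777
777777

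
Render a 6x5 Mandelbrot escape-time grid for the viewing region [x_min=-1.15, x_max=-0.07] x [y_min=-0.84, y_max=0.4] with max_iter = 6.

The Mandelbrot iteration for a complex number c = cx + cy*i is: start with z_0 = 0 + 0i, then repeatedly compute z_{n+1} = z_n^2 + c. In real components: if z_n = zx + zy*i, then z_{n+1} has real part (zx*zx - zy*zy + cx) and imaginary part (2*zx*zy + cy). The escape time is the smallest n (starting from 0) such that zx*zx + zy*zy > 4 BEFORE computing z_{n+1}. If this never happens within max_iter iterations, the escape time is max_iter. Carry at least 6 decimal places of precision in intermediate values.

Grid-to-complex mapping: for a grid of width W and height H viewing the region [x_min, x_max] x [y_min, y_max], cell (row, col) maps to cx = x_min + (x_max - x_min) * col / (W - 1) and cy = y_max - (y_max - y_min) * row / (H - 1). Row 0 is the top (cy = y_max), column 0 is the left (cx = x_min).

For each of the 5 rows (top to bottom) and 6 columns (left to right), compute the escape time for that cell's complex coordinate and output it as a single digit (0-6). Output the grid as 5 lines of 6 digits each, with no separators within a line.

Answer: 666666
666666
666666
556666
334566

Derivation:
(row=0, col=0): c = -1.1500 + 0.4000i → escape time 6
(row=0, col=1): c = -0.9340 + 0.4000i → escape time 6
(row=0, col=2): c = -0.7180 + 0.4000i → escape time 6
(row=0, col=3): c = -0.5020 + 0.4000i → escape time 6
(row=0, col=4): c = -0.2860 + 0.4000i → escape time 6
(row=0, col=5): c = -0.0700 + 0.4000i → escape time 6
(row=1, col=0): c = -1.1500 + 0.0900i → escape time 6
(row=1, col=1): c = -0.9340 + 0.0900i → escape time 6
(row=1, col=2): c = -0.7180 + 0.0900i → escape time 6
(row=1, col=3): c = -0.5020 + 0.0900i → escape time 6
(row=1, col=4): c = -0.2860 + 0.0900i → escape time 6
(row=1, col=5): c = -0.0700 + 0.0900i → escape time 6
(row=2, col=0): c = -1.1500 + -0.2200i → escape time 6
(row=2, col=1): c = -0.9340 + -0.2200i → escape time 6
(row=2, col=2): c = -0.7180 + -0.2200i → escape time 6
(row=2, col=3): c = -0.5020 + -0.2200i → escape time 6
(row=2, col=4): c = -0.2860 + -0.2200i → escape time 6
(row=2, col=5): c = -0.0700 + -0.2200i → escape time 6
(row=3, col=0): c = -1.1500 + -0.5300i → escape time 5
(row=3, col=1): c = -0.9340 + -0.5300i → escape time 5
(row=3, col=2): c = -0.7180 + -0.5300i → escape time 6
(row=3, col=3): c = -0.5020 + -0.5300i → escape time 6
(row=3, col=4): c = -0.2860 + -0.5300i → escape time 6
(row=3, col=5): c = -0.0700 + -0.5300i → escape time 6
(row=4, col=0): c = -1.1500 + -0.8400i → escape time 3
(row=4, col=1): c = -0.9340 + -0.8400i → escape time 3
(row=4, col=2): c = -0.7180 + -0.8400i → escape time 4
(row=4, col=3): c = -0.5020 + -0.8400i → escape time 5
(row=4, col=4): c = -0.2860 + -0.8400i → escape time 6
(row=4, col=5): c = -0.0700 + -0.8400i → escape time 6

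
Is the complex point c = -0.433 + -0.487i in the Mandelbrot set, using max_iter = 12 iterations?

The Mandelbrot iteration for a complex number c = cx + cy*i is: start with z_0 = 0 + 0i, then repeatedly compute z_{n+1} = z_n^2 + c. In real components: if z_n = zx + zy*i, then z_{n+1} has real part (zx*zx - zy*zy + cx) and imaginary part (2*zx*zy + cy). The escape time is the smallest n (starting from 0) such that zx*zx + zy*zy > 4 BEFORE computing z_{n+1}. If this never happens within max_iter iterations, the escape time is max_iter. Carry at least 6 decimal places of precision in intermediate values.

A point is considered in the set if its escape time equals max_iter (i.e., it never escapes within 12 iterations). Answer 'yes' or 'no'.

Answer: yes

Derivation:
z_0 = 0 + 0i, c = -0.4330 + -0.4870i
Iter 1: z = -0.4330 + -0.4870i, |z|^2 = 0.4247
Iter 2: z = -0.4827 + -0.0653i, |z|^2 = 0.2372
Iter 3: z = -0.2043 + -0.4240i, |z|^2 = 0.2215
Iter 4: z = -0.5710 + -0.3138i, |z|^2 = 0.4245
Iter 5: z = -0.2054 + -0.1286i, |z|^2 = 0.0587
Iter 6: z = -0.4074 + -0.4342i, |z|^2 = 0.3545
Iter 7: z = -0.4555 + -0.1333i, |z|^2 = 0.2253
Iter 8: z = -0.2432 + -0.3656i, |z|^2 = 0.1928
Iter 9: z = -0.5075 + -0.3091i, |z|^2 = 0.3531
Iter 10: z = -0.2710 + -0.1732i, |z|^2 = 0.1035
Iter 11: z = -0.3895 + -0.3931i, |z|^2 = 0.3063
Did not escape in 12 iterations → in set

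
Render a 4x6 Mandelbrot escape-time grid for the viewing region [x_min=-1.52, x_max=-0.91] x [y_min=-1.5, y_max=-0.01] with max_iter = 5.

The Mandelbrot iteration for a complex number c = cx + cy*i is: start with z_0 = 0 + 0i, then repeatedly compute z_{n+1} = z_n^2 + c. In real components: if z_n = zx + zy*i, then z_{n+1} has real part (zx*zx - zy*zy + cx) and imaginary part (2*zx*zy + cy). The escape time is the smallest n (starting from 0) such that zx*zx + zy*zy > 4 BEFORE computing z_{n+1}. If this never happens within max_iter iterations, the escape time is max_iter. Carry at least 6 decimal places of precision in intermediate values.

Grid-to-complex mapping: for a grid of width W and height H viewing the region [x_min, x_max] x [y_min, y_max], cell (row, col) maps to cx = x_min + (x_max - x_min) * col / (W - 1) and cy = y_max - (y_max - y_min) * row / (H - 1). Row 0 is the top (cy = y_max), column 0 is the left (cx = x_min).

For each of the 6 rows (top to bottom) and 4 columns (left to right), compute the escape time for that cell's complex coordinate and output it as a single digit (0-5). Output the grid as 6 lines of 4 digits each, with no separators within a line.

Answer: 5555
5555
3345
3333
2233
1222

Derivation:
(row=0, col=0): c = -1.5200 + -0.0100i → escape time 5
(row=0, col=1): c = -1.3167 + -0.0100i → escape time 5
(row=0, col=2): c = -1.1133 + -0.0100i → escape time 5
(row=0, col=3): c = -0.9100 + -0.0100i → escape time 5
(row=1, col=0): c = -1.5200 + -0.3080i → escape time 5
(row=1, col=1): c = -1.3167 + -0.3080i → escape time 5
(row=1, col=2): c = -1.1133 + -0.3080i → escape time 5
(row=1, col=3): c = -0.9100 + -0.3080i → escape time 5
(row=2, col=0): c = -1.5200 + -0.6060i → escape time 3
(row=2, col=1): c = -1.3167 + -0.6060i → escape time 3
(row=2, col=2): c = -1.1133 + -0.6060i → escape time 4
(row=2, col=3): c = -0.9100 + -0.6060i → escape time 5
(row=3, col=0): c = -1.5200 + -0.9040i → escape time 3
(row=3, col=1): c = -1.3167 + -0.9040i → escape time 3
(row=3, col=2): c = -1.1133 + -0.9040i → escape time 3
(row=3, col=3): c = -0.9100 + -0.9040i → escape time 3
(row=4, col=0): c = -1.5200 + -1.2020i → escape time 2
(row=4, col=1): c = -1.3167 + -1.2020i → escape time 2
(row=4, col=2): c = -1.1133 + -1.2020i → escape time 3
(row=4, col=3): c = -0.9100 + -1.2020i → escape time 3
(row=5, col=0): c = -1.5200 + -1.5000i → escape time 1
(row=5, col=1): c = -1.3167 + -1.5000i → escape time 2
(row=5, col=2): c = -1.1133 + -1.5000i → escape time 2
(row=5, col=3): c = -0.9100 + -1.5000i → escape time 2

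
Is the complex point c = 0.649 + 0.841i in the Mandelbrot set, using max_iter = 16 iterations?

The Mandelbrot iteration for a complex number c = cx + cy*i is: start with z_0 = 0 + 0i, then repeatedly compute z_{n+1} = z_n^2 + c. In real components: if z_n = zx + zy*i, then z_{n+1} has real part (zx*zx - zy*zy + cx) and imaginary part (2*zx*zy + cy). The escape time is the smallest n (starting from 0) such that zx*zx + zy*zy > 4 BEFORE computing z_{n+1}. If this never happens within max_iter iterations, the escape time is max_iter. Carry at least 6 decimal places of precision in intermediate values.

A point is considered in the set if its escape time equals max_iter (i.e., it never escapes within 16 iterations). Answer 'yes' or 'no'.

z_0 = 0 + 0i, c = 0.6490 + 0.8410i
Iter 1: z = 0.6490 + 0.8410i, |z|^2 = 1.1285
Iter 2: z = 0.3629 + 1.9326i, |z|^2 = 3.8667
Iter 3: z = -2.9543 + 2.2438i, |z|^2 = 13.7624
Escaped at iteration 3

Answer: no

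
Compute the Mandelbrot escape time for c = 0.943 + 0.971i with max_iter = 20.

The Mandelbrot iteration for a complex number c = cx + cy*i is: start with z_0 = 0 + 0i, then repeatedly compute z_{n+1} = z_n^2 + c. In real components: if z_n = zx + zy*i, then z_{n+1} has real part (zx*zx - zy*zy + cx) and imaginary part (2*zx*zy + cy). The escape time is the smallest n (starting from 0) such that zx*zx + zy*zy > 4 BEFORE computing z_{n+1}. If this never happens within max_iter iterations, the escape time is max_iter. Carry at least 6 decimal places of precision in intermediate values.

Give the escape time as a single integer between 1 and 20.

Answer: 2

Derivation:
z_0 = 0 + 0i, c = 0.9430 + 0.9710i
Iter 1: z = 0.9430 + 0.9710i, |z|^2 = 1.8321
Iter 2: z = 0.8894 + 2.8023i, |z|^2 = 8.6440
Escaped at iteration 2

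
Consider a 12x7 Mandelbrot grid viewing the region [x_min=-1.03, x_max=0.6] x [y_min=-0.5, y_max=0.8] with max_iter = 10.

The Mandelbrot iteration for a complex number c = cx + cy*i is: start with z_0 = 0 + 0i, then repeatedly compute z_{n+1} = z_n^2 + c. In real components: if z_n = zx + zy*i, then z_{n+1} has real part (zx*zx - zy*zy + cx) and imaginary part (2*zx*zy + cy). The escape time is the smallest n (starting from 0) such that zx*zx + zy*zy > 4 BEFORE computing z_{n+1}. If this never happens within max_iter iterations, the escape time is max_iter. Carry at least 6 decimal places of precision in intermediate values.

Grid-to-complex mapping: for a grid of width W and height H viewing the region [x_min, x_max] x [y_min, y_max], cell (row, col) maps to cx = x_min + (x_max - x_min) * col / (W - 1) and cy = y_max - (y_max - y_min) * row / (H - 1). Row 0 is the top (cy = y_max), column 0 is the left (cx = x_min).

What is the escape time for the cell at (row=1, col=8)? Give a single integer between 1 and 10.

Answer: 10

Derivation:
z_0 = 0 + 0i, c = 0.1555 + 0.5833i
Iter 1: z = 0.1555 + 0.5833i, |z|^2 = 0.3644
Iter 2: z = -0.1607 + 0.7647i, |z|^2 = 0.6106
Iter 3: z = -0.4035 + 0.3376i, |z|^2 = 0.2768
Iter 4: z = 0.2043 + 0.3109i, |z|^2 = 0.1384
Iter 5: z = 0.1005 + 0.7103i, |z|^2 = 0.5147
Iter 6: z = -0.3390 + 0.7262i, |z|^2 = 0.6423
Iter 7: z = -0.2569 + 0.0910i, |z|^2 = 0.0743
Iter 8: z = 0.2132 + 0.5366i, |z|^2 = 0.3334
Iter 9: z = -0.0870 + 0.8121i, |z|^2 = 0.6671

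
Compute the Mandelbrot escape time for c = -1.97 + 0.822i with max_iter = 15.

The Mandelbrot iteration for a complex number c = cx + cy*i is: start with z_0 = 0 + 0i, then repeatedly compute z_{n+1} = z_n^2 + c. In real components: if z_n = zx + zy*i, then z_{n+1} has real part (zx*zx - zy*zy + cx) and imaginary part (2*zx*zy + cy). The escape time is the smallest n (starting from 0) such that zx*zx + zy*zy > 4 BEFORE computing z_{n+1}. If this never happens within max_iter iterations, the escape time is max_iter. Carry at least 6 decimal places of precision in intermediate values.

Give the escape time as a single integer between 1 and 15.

z_0 = 0 + 0i, c = -1.9700 + 0.8220i
Iter 1: z = -1.9700 + 0.8220i, |z|^2 = 4.5566
Escaped at iteration 1

Answer: 1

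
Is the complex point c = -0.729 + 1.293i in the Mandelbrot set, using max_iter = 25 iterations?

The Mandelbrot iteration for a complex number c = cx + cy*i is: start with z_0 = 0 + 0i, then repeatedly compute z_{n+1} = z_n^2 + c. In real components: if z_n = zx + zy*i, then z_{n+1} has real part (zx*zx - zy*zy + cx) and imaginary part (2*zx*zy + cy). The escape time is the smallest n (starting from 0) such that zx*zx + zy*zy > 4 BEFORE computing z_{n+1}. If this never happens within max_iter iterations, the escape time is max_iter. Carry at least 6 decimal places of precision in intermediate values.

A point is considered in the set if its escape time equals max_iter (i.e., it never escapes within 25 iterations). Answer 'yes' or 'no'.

z_0 = 0 + 0i, c = -0.7290 + 1.2930i
Iter 1: z = -0.7290 + 1.2930i, |z|^2 = 2.2033
Iter 2: z = -1.8694 + -0.5922i, |z|^2 = 3.8454
Iter 3: z = 2.4150 + 3.5071i, |z|^2 = 18.1320
Escaped at iteration 3

Answer: no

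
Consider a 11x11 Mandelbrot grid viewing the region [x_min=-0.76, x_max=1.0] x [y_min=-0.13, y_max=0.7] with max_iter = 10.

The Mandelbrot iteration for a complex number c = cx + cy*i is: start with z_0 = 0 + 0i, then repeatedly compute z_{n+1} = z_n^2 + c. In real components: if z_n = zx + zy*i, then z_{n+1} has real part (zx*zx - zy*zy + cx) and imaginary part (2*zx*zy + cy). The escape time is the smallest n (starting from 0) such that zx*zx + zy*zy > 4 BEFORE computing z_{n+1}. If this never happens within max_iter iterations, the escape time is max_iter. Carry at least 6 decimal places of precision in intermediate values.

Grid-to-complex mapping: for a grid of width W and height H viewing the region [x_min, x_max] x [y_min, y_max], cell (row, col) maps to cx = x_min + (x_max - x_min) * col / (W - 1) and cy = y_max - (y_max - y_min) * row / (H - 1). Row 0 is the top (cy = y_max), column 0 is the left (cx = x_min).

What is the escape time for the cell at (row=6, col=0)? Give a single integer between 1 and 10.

Answer: 10

Derivation:
z_0 = 0 + 0i, c = -0.7600 + 0.2020i
Iter 1: z = -0.7600 + 0.2020i, |z|^2 = 0.6184
Iter 2: z = -0.2232 + -0.1050i, |z|^2 = 0.0609
Iter 3: z = -0.7212 + 0.2489i, |z|^2 = 0.5821
Iter 4: z = -0.3018 + -0.1570i, |z|^2 = 0.1157
Iter 5: z = -0.6936 + 0.2968i, |z|^2 = 0.5691
Iter 6: z = -0.3670 + -0.2097i, |z|^2 = 0.1787
Iter 7: z = -0.6692 + 0.3559i, |z|^2 = 0.5746
Iter 8: z = -0.4388 + -0.2744i, |z|^2 = 0.2678
Iter 9: z = -0.6428 + 0.4428i, |z|^2 = 0.6092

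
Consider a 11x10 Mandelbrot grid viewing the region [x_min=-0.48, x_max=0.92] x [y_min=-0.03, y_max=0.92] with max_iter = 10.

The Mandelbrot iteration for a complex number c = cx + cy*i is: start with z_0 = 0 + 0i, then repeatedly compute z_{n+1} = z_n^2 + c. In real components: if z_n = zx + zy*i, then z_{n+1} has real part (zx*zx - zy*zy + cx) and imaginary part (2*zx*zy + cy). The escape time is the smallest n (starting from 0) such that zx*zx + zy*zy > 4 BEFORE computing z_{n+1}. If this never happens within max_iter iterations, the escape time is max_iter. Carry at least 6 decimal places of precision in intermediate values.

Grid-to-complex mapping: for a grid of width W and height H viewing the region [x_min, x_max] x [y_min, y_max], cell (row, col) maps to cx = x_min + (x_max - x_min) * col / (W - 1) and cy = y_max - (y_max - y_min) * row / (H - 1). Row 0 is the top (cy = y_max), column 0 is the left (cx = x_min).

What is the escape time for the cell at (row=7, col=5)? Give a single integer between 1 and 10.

z_0 = 0 + 0i, c = 0.2200 + 0.1811i
Iter 1: z = 0.2200 + 0.1811i, |z|^2 = 0.0812
Iter 2: z = 0.2356 + 0.2608i, |z|^2 = 0.1235
Iter 3: z = 0.2075 + 0.3040i, |z|^2 = 0.1355
Iter 4: z = 0.1706 + 0.3073i, |z|^2 = 0.1235
Iter 5: z = 0.1547 + 0.2860i, |z|^2 = 0.1057
Iter 6: z = 0.1622 + 0.2696i, |z|^2 = 0.0990
Iter 7: z = 0.1736 + 0.2685i, |z|^2 = 0.1023
Iter 8: z = 0.1780 + 0.2744i, |z|^2 = 0.1070
Iter 9: z = 0.1764 + 0.2788i, |z|^2 = 0.1089

Answer: 10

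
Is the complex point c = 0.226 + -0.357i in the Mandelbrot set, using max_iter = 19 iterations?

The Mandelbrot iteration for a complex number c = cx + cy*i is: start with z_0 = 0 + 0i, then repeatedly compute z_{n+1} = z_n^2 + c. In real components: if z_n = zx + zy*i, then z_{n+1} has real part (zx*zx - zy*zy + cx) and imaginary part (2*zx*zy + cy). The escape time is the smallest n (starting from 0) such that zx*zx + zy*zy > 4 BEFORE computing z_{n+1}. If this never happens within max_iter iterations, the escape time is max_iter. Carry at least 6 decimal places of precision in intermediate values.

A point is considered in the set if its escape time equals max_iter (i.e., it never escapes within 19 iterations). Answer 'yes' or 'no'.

z_0 = 0 + 0i, c = 0.2260 + -0.3570i
Iter 1: z = 0.2260 + -0.3570i, |z|^2 = 0.1785
Iter 2: z = 0.1496 + -0.5184i, |z|^2 = 0.2911
Iter 3: z = -0.0203 + -0.5121i, |z|^2 = 0.2627
Iter 4: z = -0.0359 + -0.3362i, |z|^2 = 0.1143
Iter 5: z = 0.1143 + -0.3329i, |z|^2 = 0.1239
Iter 6: z = 0.1282 + -0.4331i, |z|^2 = 0.2040
Iter 7: z = 0.0549 + -0.4681i, |z|^2 = 0.2221
Iter 8: z = 0.0099 + -0.4084i, |z|^2 = 0.1669
Iter 9: z = 0.0593 + -0.3651i, |z|^2 = 0.1368
Iter 10: z = 0.0962 + -0.4003i, |z|^2 = 0.1695
Iter 11: z = 0.0750 + -0.4340i, |z|^2 = 0.1940
Iter 12: z = 0.0432 + -0.4221i, |z|^2 = 0.1800
Iter 13: z = 0.0497 + -0.3935i, |z|^2 = 0.1573
Iter 14: z = 0.0736 + -0.3961i, |z|^2 = 0.1623
Iter 15: z = 0.0745 + -0.4153i, |z|^2 = 0.1780
Iter 16: z = 0.0591 + -0.4189i, |z|^2 = 0.1790
Iter 17: z = 0.0540 + -0.4065i, |z|^2 = 0.1681
Iter 18: z = 0.0637 + -0.4009i, |z|^2 = 0.1648
Did not escape in 19 iterations → in set

Answer: yes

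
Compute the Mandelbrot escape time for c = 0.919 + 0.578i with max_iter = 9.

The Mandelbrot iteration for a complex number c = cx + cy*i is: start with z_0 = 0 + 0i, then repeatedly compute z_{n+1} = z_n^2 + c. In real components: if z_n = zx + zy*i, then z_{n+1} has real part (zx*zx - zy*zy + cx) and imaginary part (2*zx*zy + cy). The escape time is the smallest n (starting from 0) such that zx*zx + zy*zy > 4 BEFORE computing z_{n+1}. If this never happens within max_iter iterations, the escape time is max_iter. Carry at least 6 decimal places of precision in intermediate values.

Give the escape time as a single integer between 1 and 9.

z_0 = 0 + 0i, c = 0.9190 + 0.5780i
Iter 1: z = 0.9190 + 0.5780i, |z|^2 = 1.1786
Iter 2: z = 1.4295 + 1.6404i, |z|^2 = 4.7342
Escaped at iteration 2

Answer: 2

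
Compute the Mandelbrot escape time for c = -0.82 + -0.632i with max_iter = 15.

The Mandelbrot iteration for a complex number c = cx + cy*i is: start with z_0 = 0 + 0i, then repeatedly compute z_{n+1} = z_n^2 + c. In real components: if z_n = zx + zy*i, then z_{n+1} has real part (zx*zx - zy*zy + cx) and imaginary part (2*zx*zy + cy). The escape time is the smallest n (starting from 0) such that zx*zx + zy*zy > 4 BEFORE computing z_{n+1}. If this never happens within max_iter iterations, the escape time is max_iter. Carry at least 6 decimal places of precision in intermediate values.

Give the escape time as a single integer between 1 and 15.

z_0 = 0 + 0i, c = -0.8200 + -0.6320i
Iter 1: z = -0.8200 + -0.6320i, |z|^2 = 1.0718
Iter 2: z = -0.5470 + 0.4045i, |z|^2 = 0.4628
Iter 3: z = -0.6844 + -1.0745i, |z|^2 = 1.6230
Iter 4: z = -1.5062 + 0.8387i, |z|^2 = 2.9722
Iter 5: z = 0.7453 + -3.1587i, |z|^2 = 10.5326
Escaped at iteration 5

Answer: 5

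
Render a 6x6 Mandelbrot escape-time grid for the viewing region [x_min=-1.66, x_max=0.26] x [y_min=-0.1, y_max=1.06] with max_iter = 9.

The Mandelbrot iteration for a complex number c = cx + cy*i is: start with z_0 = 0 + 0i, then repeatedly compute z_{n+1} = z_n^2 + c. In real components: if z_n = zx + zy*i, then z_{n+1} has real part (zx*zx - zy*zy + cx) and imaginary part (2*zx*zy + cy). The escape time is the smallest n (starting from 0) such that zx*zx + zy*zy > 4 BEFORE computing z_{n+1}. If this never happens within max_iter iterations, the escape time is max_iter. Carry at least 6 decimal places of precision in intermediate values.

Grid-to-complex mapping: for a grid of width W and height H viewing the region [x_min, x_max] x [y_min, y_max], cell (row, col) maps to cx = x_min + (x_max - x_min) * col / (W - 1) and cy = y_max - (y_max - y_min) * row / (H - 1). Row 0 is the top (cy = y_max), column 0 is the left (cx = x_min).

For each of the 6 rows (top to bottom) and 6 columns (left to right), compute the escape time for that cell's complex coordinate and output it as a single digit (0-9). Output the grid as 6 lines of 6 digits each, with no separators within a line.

Answer: 233473
334595
335999
497999
599999
699999

Derivation:
(row=0, col=0): c = -1.6600 + 1.0600i → escape time 2
(row=0, col=1): c = -1.2760 + 1.0600i → escape time 3
(row=0, col=2): c = -0.8920 + 1.0600i → escape time 3
(row=0, col=3): c = -0.5080 + 1.0600i → escape time 4
(row=0, col=4): c = -0.1240 + 1.0600i → escape time 7
(row=0, col=5): c = 0.2600 + 1.0600i → escape time 3
(row=1, col=0): c = -1.6600 + 0.8280i → escape time 3
(row=1, col=1): c = -1.2760 + 0.8280i → escape time 3
(row=1, col=2): c = -0.8920 + 0.8280i → escape time 4
(row=1, col=3): c = -0.5080 + 0.8280i → escape time 5
(row=1, col=4): c = -0.1240 + 0.8280i → escape time 9
(row=1, col=5): c = 0.2600 + 0.8280i → escape time 5
(row=2, col=0): c = -1.6600 + 0.5960i → escape time 3
(row=2, col=1): c = -1.2760 + 0.5960i → escape time 3
(row=2, col=2): c = -0.8920 + 0.5960i → escape time 5
(row=2, col=3): c = -0.5080 + 0.5960i → escape time 9
(row=2, col=4): c = -0.1240 + 0.5960i → escape time 9
(row=2, col=5): c = 0.2600 + 0.5960i → escape time 9
(row=3, col=0): c = -1.6600 + 0.3640i → escape time 4
(row=3, col=1): c = -1.2760 + 0.3640i → escape time 9
(row=3, col=2): c = -0.8920 + 0.3640i → escape time 7
(row=3, col=3): c = -0.5080 + 0.3640i → escape time 9
(row=3, col=4): c = -0.1240 + 0.3640i → escape time 9
(row=3, col=5): c = 0.2600 + 0.3640i → escape time 9
(row=4, col=0): c = -1.6600 + 0.1320i → escape time 5
(row=4, col=1): c = -1.2760 + 0.1320i → escape time 9
(row=4, col=2): c = -0.8920 + 0.1320i → escape time 9
(row=4, col=3): c = -0.5080 + 0.1320i → escape time 9
(row=4, col=4): c = -0.1240 + 0.1320i → escape time 9
(row=4, col=5): c = 0.2600 + 0.1320i → escape time 9
(row=5, col=0): c = -1.6600 + -0.1000i → escape time 6
(row=5, col=1): c = -1.2760 + -0.1000i → escape time 9
(row=5, col=2): c = -0.8920 + -0.1000i → escape time 9
(row=5, col=3): c = -0.5080 + -0.1000i → escape time 9
(row=5, col=4): c = -0.1240 + -0.1000i → escape time 9
(row=5, col=5): c = 0.2600 + -0.1000i → escape time 9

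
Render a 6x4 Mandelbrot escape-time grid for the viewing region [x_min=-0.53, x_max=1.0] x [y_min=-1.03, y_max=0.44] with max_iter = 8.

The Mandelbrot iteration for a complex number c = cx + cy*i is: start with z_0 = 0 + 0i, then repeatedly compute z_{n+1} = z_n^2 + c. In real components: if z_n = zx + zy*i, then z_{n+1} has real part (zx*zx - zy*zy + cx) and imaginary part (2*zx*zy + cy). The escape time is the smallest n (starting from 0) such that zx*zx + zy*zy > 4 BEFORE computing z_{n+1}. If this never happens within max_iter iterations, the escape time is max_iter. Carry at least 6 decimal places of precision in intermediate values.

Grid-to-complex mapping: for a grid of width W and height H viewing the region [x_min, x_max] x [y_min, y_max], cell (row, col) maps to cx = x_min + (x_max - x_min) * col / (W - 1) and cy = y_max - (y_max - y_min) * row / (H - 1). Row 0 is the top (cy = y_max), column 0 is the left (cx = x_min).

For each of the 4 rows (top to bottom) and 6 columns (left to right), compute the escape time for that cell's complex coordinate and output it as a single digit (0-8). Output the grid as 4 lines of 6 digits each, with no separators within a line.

(row=0, col=0): c = -0.5300 + 0.4400i → escape time 8
(row=0, col=1): c = -0.2240 + 0.4400i → escape time 8
(row=0, col=2): c = 0.0820 + 0.4400i → escape time 8
(row=0, col=3): c = 0.3880 + 0.4400i → escape time 8
(row=0, col=4): c = 0.6940 + 0.4400i → escape time 3
(row=0, col=5): c = 1.0000 + 0.4400i → escape time 2
(row=1, col=0): c = -0.5300 + -0.0500i → escape time 8
(row=1, col=1): c = -0.2240 + -0.0500i → escape time 8
(row=1, col=2): c = 0.0820 + -0.0500i → escape time 8
(row=1, col=3): c = 0.3880 + -0.0500i → escape time 7
(row=1, col=4): c = 0.6940 + -0.0500i → escape time 3
(row=1, col=5): c = 1.0000 + -0.0500i → escape time 2
(row=2, col=0): c = -0.5300 + -0.5400i → escape time 8
(row=2, col=1): c = -0.2240 + -0.5400i → escape time 8
(row=2, col=2): c = 0.0820 + -0.5400i → escape time 8
(row=2, col=3): c = 0.3880 + -0.5400i → escape time 8
(row=2, col=4): c = 0.6940 + -0.5400i → escape time 3
(row=2, col=5): c = 1.0000 + -0.5400i → escape time 2
(row=3, col=0): c = -0.5300 + -1.0300i → escape time 4
(row=3, col=1): c = -0.2240 + -1.0300i → escape time 6
(row=3, col=2): c = 0.0820 + -1.0300i → escape time 4
(row=3, col=3): c = 0.3880 + -1.0300i → escape time 3
(row=3, col=4): c = 0.6940 + -1.0300i → escape time 2
(row=3, col=5): c = 1.0000 + -1.0300i → escape time 2

Answer: 888832
888732
888832
464322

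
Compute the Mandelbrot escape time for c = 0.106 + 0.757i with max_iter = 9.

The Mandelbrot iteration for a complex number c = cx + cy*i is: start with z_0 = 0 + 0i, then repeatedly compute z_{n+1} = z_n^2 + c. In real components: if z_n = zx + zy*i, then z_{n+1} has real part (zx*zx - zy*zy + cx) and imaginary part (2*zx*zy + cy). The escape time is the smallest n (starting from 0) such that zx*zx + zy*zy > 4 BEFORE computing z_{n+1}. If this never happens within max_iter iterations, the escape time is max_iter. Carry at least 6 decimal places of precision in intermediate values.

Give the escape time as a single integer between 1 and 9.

Answer: 7

Derivation:
z_0 = 0 + 0i, c = 0.1060 + 0.7570i
Iter 1: z = 0.1060 + 0.7570i, |z|^2 = 0.5843
Iter 2: z = -0.4558 + 0.9175i, |z|^2 = 1.0495
Iter 3: z = -0.5280 + -0.0794i, |z|^2 = 0.2851
Iter 4: z = 0.3785 + 0.8409i, |z|^2 = 0.8503
Iter 5: z = -0.4578 + 1.3935i, |z|^2 = 2.1514
Iter 6: z = -1.6263 + -0.5188i, |z|^2 = 2.9141
Iter 7: z = 2.4817 + 2.4445i, |z|^2 = 12.1347
Escaped at iteration 7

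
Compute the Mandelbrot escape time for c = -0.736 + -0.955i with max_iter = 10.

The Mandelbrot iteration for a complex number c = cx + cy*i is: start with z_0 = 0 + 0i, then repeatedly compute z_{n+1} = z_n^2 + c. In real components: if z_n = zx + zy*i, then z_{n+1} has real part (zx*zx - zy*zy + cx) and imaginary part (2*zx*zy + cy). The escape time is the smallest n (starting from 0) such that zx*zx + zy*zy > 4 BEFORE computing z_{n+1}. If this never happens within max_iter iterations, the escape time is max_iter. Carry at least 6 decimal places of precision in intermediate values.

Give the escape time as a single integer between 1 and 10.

Answer: 4

Derivation:
z_0 = 0 + 0i, c = -0.7360 + -0.9550i
Iter 1: z = -0.7360 + -0.9550i, |z|^2 = 1.4537
Iter 2: z = -1.1063 + 0.4508i, |z|^2 = 1.4271
Iter 3: z = 0.2848 + -1.9524i, |z|^2 = 3.8929
Iter 4: z = -4.4667 + -2.0670i, |z|^2 = 24.2237
Escaped at iteration 4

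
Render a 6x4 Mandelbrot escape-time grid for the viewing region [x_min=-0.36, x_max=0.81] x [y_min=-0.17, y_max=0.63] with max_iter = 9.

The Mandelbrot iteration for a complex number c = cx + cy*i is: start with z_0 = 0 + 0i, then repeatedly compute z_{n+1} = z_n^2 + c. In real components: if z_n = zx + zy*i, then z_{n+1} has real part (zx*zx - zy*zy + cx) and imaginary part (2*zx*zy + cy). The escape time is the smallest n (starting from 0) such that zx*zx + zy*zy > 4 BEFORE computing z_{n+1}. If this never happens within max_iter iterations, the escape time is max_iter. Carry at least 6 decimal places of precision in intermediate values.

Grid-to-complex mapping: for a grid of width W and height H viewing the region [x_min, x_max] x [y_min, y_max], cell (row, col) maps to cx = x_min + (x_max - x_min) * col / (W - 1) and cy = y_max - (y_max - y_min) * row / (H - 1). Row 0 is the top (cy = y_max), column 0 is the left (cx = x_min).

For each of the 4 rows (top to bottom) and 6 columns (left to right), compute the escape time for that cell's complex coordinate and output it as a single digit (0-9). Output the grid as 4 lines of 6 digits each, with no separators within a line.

Answer: 999933
999943
999943
999943

Derivation:
(row=0, col=0): c = -0.3600 + 0.6300i → escape time 9
(row=0, col=1): c = -0.1260 + 0.6300i → escape time 9
(row=0, col=2): c = 0.1080 + 0.6300i → escape time 9
(row=0, col=3): c = 0.3420 + 0.6300i → escape time 9
(row=0, col=4): c = 0.5760 + 0.6300i → escape time 3
(row=0, col=5): c = 0.8100 + 0.6300i → escape time 3
(row=1, col=0): c = -0.3600 + 0.3633i → escape time 9
(row=1, col=1): c = -0.1260 + 0.3633i → escape time 9
(row=1, col=2): c = 0.1080 + 0.3633i → escape time 9
(row=1, col=3): c = 0.3420 + 0.3633i → escape time 9
(row=1, col=4): c = 0.5760 + 0.3633i → escape time 4
(row=1, col=5): c = 0.8100 + 0.3633i → escape time 3
(row=2, col=0): c = -0.3600 + 0.0967i → escape time 9
(row=2, col=1): c = -0.1260 + 0.0967i → escape time 9
(row=2, col=2): c = 0.1080 + 0.0967i → escape time 9
(row=2, col=3): c = 0.3420 + 0.0967i → escape time 9
(row=2, col=4): c = 0.5760 + 0.0967i → escape time 4
(row=2, col=5): c = 0.8100 + 0.0967i → escape time 3
(row=3, col=0): c = -0.3600 + -0.1700i → escape time 9
(row=3, col=1): c = -0.1260 + -0.1700i → escape time 9
(row=3, col=2): c = 0.1080 + -0.1700i → escape time 9
(row=3, col=3): c = 0.3420 + -0.1700i → escape time 9
(row=3, col=4): c = 0.5760 + -0.1700i → escape time 4
(row=3, col=5): c = 0.8100 + -0.1700i → escape time 3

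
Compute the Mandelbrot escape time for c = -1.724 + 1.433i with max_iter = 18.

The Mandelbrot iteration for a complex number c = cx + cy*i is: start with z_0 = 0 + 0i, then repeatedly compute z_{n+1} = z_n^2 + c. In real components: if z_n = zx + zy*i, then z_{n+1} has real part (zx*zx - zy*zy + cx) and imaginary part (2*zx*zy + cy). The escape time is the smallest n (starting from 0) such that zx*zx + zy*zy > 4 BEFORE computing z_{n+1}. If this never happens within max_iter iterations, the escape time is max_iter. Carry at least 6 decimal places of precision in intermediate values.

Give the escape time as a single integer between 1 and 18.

Answer: 1

Derivation:
z_0 = 0 + 0i, c = -1.7240 + 1.4330i
Iter 1: z = -1.7240 + 1.4330i, |z|^2 = 5.0257
Escaped at iteration 1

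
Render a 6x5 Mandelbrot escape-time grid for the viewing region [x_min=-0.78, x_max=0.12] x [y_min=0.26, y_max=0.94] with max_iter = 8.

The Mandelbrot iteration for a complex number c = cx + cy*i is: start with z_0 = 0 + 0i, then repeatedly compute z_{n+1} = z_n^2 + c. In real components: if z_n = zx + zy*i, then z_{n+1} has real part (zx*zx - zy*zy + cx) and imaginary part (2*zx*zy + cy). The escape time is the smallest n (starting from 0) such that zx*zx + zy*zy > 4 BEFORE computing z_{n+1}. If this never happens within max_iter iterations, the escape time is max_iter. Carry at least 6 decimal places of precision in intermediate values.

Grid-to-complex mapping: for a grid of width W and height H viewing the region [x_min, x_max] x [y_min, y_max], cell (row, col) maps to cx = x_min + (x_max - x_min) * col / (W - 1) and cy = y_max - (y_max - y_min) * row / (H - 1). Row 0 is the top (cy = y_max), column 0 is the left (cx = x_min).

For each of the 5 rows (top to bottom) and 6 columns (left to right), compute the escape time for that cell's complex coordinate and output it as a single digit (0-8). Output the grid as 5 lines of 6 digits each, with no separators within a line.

(row=0, col=0): c = -0.7800 + 0.9400i → escape time 3
(row=0, col=1): c = -0.6000 + 0.9400i → escape time 4
(row=0, col=2): c = -0.4200 + 0.9400i → escape time 5
(row=0, col=3): c = -0.2400 + 0.9400i → escape time 7
(row=0, col=4): c = -0.0600 + 0.9400i → escape time 8
(row=0, col=5): c = 0.1200 + 0.9400i → escape time 4
(row=1, col=0): c = -0.7800 + 0.7700i → escape time 4
(row=1, col=1): c = -0.6000 + 0.7700i → escape time 5
(row=1, col=2): c = -0.4200 + 0.7700i → escape time 6
(row=1, col=3): c = -0.2400 + 0.7700i → escape time 8
(row=1, col=4): c = -0.0600 + 0.7700i → escape time 8
(row=1, col=5): c = 0.1200 + 0.7700i → escape time 6
(row=2, col=0): c = -0.7800 + 0.6000i → escape time 5
(row=2, col=1): c = -0.6000 + 0.6000i → escape time 8
(row=2, col=2): c = -0.4200 + 0.6000i → escape time 8
(row=2, col=3): c = -0.2400 + 0.6000i → escape time 8
(row=2, col=4): c = -0.0600 + 0.6000i → escape time 8
(row=2, col=5): c = 0.1200 + 0.6000i → escape time 8
(row=3, col=0): c = -0.7800 + 0.4300i → escape time 7
(row=3, col=1): c = -0.6000 + 0.4300i → escape time 8
(row=3, col=2): c = -0.4200 + 0.4300i → escape time 8
(row=3, col=3): c = -0.2400 + 0.4300i → escape time 8
(row=3, col=4): c = -0.0600 + 0.4300i → escape time 8
(row=3, col=5): c = 0.1200 + 0.4300i → escape time 8
(row=4, col=0): c = -0.7800 + 0.2600i → escape time 8
(row=4, col=1): c = -0.6000 + 0.2600i → escape time 8
(row=4, col=2): c = -0.4200 + 0.2600i → escape time 8
(row=4, col=3): c = -0.2400 + 0.2600i → escape time 8
(row=4, col=4): c = -0.0600 + 0.2600i → escape time 8
(row=4, col=5): c = 0.1200 + 0.2600i → escape time 8

Answer: 345784
456886
588888
788888
888888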